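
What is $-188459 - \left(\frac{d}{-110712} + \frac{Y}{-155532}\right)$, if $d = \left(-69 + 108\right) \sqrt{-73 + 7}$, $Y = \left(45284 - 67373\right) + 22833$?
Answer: $- \frac{2442617037}{12961} + \frac{13 i \sqrt{66}}{36904} \approx -1.8846 \cdot 10^{5} + 0.0028618 i$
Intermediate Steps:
$Y = 744$ ($Y = -22089 + 22833 = 744$)
$d = 39 i \sqrt{66}$ ($d = 39 \sqrt{-66} = 39 i \sqrt{66} \approx 316.84 i$)
$-188459 - \left(\frac{d}{-110712} + \frac{Y}{-155532}\right) = -188459 - \left(\frac{39 i \sqrt{66}}{-110712} + \frac{744}{-155532}\right) = -188459 - \left(39 i \sqrt{66} \left(- \frac{1}{110712}\right) + 744 \left(- \frac{1}{155532}\right)\right) = -188459 - \left(- \frac{13 i \sqrt{66}}{36904} - \frac{62}{12961}\right) = -188459 - \left(- \frac{62}{12961} - \frac{13 i \sqrt{66}}{36904}\right) = -188459 + \left(\frac{62}{12961} + \frac{13 i \sqrt{66}}{36904}\right) = - \frac{2442617037}{12961} + \frac{13 i \sqrt{66}}{36904}$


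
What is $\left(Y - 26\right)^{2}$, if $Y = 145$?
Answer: $14161$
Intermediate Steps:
$\left(Y - 26\right)^{2} = \left(145 - 26\right)^{2} = 119^{2} = 14161$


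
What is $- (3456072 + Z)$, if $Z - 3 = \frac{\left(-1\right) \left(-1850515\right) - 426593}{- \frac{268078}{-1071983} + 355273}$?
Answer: $- \frac{1316236922550782101}{380846884437} \approx -3.4561 \cdot 10^{6}$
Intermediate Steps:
$Z = \frac{2668960830637}{380846884437}$ ($Z = 3 + \frac{\left(-1\right) \left(-1850515\right) - 426593}{- \frac{268078}{-1071983} + 355273} = 3 + \frac{1850515 - 426593}{\left(-268078\right) \left(- \frac{1}{1071983}\right) + 355273} = 3 + \frac{1423922}{\frac{268078}{1071983} + 355273} = 3 + \frac{1423922}{\frac{380846884437}{1071983}} = 3 + 1423922 \cdot \frac{1071983}{380846884437} = 3 + \frac{1526420177326}{380846884437} = \frac{2668960830637}{380846884437} \approx 7.008$)
$- (3456072 + Z) = - (3456072 + \frac{2668960830637}{380846884437}) = \left(-1\right) \frac{1316236922550782101}{380846884437} = - \frac{1316236922550782101}{380846884437}$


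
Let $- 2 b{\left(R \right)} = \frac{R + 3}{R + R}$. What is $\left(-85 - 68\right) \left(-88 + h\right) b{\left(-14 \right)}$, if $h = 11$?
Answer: $- \frac{18513}{8} \approx -2314.1$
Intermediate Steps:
$b{\left(R \right)} = - \frac{3 + R}{4 R}$ ($b{\left(R \right)} = - \frac{\left(R + 3\right) \frac{1}{R + R}}{2} = - \frac{\left(3 + R\right) \frac{1}{2 R}}{2} = - \frac{\frac{1}{2} \frac{1}{R} \left(3 + R\right)}{2} = - \frac{3 + R}{4 R}$)
$\left(-85 - 68\right) \left(-88 + h\right) b{\left(-14 \right)} = \left(-85 - 68\right) \left(-88 + 11\right) \frac{-3 - -14}{4 \left(-14\right)} = \left(-153\right) \left(-77\right) \frac{1}{4} \left(- \frac{1}{14}\right) \left(-3 + 14\right) = 11781 \cdot \frac{1}{4} \left(- \frac{1}{14}\right) 11 = 11781 \left(- \frac{11}{56}\right) = - \frac{18513}{8}$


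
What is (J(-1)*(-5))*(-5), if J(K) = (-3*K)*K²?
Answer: 75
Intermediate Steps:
J(K) = -3*K³
(J(-1)*(-5))*(-5) = (-3*(-1)³*(-5))*(-5) = (-3*(-1)*(-5))*(-5) = (3*(-5))*(-5) = -15*(-5) = 75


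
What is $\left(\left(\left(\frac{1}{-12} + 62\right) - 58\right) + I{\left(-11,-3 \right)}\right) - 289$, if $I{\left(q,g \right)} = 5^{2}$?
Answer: $- \frac{3121}{12} \approx -260.08$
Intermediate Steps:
$I{\left(q,g \right)} = 25$
$\left(\left(\left(\frac{1}{-12} + 62\right) - 58\right) + I{\left(-11,-3 \right)}\right) - 289 = \left(\left(\left(\frac{1}{-12} + 62\right) - 58\right) + 25\right) - 289 = \left(\left(\left(- \frac{1}{12} + 62\right) - 58\right) + 25\right) - 289 = \left(\left(\frac{743}{12} - 58\right) + 25\right) - 289 = \left(\frac{47}{12} + 25\right) - 289 = \frac{347}{12} - 289 = - \frac{3121}{12}$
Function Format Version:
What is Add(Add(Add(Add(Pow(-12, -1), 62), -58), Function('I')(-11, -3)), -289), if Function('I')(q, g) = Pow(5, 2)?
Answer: Rational(-3121, 12) ≈ -260.08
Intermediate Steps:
Function('I')(q, g) = 25
Add(Add(Add(Add(Pow(-12, -1), 62), -58), Function('I')(-11, -3)), -289) = Add(Add(Add(Add(Pow(-12, -1), 62), -58), 25), -289) = Add(Add(Add(Add(Rational(-1, 12), 62), -58), 25), -289) = Add(Add(Add(Rational(743, 12), -58), 25), -289) = Add(Add(Rational(47, 12), 25), -289) = Add(Rational(347, 12), -289) = Rational(-3121, 12)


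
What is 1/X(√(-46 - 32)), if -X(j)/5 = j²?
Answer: 1/390 ≈ 0.0025641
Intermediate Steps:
X(j) = -5*j²
1/X(√(-46 - 32)) = 1/(-5*(√(-46 - 32))²) = 1/(-5*(√(-78))²) = 1/(-5*(I*√78)²) = 1/(-5*(-78)) = 1/390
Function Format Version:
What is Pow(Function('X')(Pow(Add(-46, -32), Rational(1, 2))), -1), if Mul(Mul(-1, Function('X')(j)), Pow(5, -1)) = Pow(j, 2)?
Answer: Rational(1, 390) ≈ 0.0025641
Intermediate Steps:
Function('X')(j) = Mul(-5, Pow(j, 2))
Pow(Function('X')(Pow(Add(-46, -32), Rational(1, 2))), -1) = Pow(Mul(-5, Pow(Pow(Add(-46, -32), Rational(1, 2)), 2)), -1) = Pow(Mul(-5, Pow(Pow(-78, Rational(1, 2)), 2)), -1) = Pow(Mul(-5, Pow(Mul(I, Pow(78, Rational(1, 2))), 2)), -1) = Pow(Mul(-5, -78), -1) = Pow(390, -1) = Rational(1, 390)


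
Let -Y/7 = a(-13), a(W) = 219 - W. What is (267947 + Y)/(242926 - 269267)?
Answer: -266323/26341 ≈ -10.111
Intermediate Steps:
Y = -1624 (Y = -7*(219 - 1*(-13)) = -7*(219 + 13) = -7*232 = -1624)
(267947 + Y)/(242926 - 269267) = (267947 - 1624)/(242926 - 269267) = 266323/(-26341) = 266323*(-1/26341) = -266323/26341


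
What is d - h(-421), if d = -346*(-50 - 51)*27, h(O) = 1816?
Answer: 941726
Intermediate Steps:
d = 943542 (d = -(-34946)*27 = -346*(-2727) = 943542)
d - h(-421) = 943542 - 1*1816 = 943542 - 1816 = 941726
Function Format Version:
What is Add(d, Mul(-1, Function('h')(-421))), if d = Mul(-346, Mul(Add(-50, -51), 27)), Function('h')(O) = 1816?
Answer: 941726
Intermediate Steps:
d = 943542 (d = Mul(-346, Mul(-101, 27)) = Mul(-346, -2727) = 943542)
Add(d, Mul(-1, Function('h')(-421))) = Add(943542, Mul(-1, 1816)) = Add(943542, -1816) = 941726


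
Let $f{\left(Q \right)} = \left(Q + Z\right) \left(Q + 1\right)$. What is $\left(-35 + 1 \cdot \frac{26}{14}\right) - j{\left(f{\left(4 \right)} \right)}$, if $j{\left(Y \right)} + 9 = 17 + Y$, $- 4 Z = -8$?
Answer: $- \frac{498}{7} \approx -71.143$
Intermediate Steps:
$Z = 2$ ($Z = \left(- \frac{1}{4}\right) \left(-8\right) = 2$)
$f{\left(Q \right)} = \left(1 + Q\right) \left(2 + Q\right)$ ($f{\left(Q \right)} = \left(Q + 2\right) \left(Q + 1\right) = \left(2 + Q\right) \left(1 + Q\right) = \left(1 + Q\right) \left(2 + Q\right)$)
$j{\left(Y \right)} = 8 + Y$ ($j{\left(Y \right)} = -9 + \left(17 + Y\right) = 8 + Y$)
$\left(-35 + 1 \cdot \frac{26}{14}\right) - j{\left(f{\left(4 \right)} \right)} = \left(-35 + 1 \cdot \frac{26}{14}\right) - \left(8 + \left(2 + 4^{2} + 3 \cdot 4\right)\right) = \left(-35 + 1 \cdot 26 \cdot \frac{1}{14}\right) - \left(8 + \left(2 + 16 + 12\right)\right) = \left(-35 + 1 \cdot \frac{13}{7}\right) - \left(8 + 30\right) = \left(-35 + \frac{13}{7}\right) - 38 = - \frac{232}{7} - 38 = - \frac{498}{7}$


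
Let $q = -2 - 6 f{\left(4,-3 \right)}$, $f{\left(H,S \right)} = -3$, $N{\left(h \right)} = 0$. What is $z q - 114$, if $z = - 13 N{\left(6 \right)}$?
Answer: $-114$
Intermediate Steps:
$q = 16$ ($q = -2 - -18 = -2 + 18 = 16$)
$z = 0$ ($z = \left(-13\right) 0 = 0$)
$z q - 114 = 0 \cdot 16 - 114 = 0 - 114 = -114$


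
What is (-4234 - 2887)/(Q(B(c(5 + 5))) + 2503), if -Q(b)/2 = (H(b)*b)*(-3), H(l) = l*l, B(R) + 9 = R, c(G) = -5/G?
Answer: 28484/10565 ≈ 2.6961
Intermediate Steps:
B(R) = -9 + R
H(l) = l**2
Q(b) = 6*b**3 (Q(b) = -2*b**2*b*(-3) = -2*b**3*(-3) = -(-6)*b**3 = 6*b**3)
(-4234 - 2887)/(Q(B(c(5 + 5))) + 2503) = (-4234 - 2887)/(6*(-9 - 5/(5 + 5))**3 + 2503) = -7121/(6*(-9 - 5/10)**3 + 2503) = -7121/(6*(-9 - 5*1/10)**3 + 2503) = -7121/(6*(-9 - 1/2)**3 + 2503) = -7121/(6*(-19/2)**3 + 2503) = -7121/(6*(-6859/8) + 2503) = -7121/(-20577/4 + 2503) = -7121/(-10565/4) = -7121*(-4/10565) = 28484/10565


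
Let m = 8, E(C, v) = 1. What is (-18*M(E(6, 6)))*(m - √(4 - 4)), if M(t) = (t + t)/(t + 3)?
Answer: -72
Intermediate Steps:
M(t) = 2*t/(3 + t) (M(t) = (2*t)/(3 + t) = 2*t/(3 + t))
(-18*M(E(6, 6)))*(m - √(4 - 4)) = (-36/(3 + 1))*(8 - √(4 - 4)) = (-36/4)*(8 - √0) = (-36/4)*(8 - 1*0) = (-18*½)*(8 + 0) = -9*8 = -72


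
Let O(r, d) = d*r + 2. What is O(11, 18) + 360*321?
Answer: 115760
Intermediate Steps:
O(r, d) = 2 + d*r
O(11, 18) + 360*321 = (2 + 18*11) + 360*321 = (2 + 198) + 115560 = 200 + 115560 = 115760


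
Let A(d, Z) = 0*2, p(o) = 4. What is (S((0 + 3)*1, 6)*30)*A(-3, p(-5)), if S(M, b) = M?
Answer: 0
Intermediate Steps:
A(d, Z) = 0
(S((0 + 3)*1, 6)*30)*A(-3, p(-5)) = (((0 + 3)*1)*30)*0 = ((3*1)*30)*0 = (3*30)*0 = 90*0 = 0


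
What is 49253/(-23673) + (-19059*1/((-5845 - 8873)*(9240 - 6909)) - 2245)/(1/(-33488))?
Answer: 484595371705319425/6445755459 ≈ 7.5181e+7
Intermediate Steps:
49253/(-23673) + (-19059*1/((-5845 - 8873)*(9240 - 6909)) - 2245)/(1/(-33488)) = 49253*(-1/23673) + (-19059/(2331*(-14718)) - 2245)/(-1/33488) = -49253/23673 + (-19059/(-34307658) - 2245)*(-33488) = -49253/23673 + (-19059*(-1/34307658) - 2245)*(-33488) = -49253/23673 + (6353/11435886 - 2245)*(-33488) = -49253/23673 - 25673557717/11435886*(-33488) = -49253/23673 + 61411150059064/816849 = 484595371705319425/6445755459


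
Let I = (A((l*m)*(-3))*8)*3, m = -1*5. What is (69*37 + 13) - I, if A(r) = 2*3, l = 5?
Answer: 2422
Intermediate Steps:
m = -5
A(r) = 6
I = 144 (I = (6*8)*3 = 48*3 = 144)
(69*37 + 13) - I = (69*37 + 13) - 1*144 = (2553 + 13) - 144 = 2566 - 144 = 2422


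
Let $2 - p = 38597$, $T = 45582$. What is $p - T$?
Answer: $-84177$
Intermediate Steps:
$p = -38595$ ($p = 2 - 38597 = -38595$)
$p - T = -38595 - 45582 = -84177$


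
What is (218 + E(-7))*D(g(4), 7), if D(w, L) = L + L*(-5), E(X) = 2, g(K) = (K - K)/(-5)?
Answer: -6160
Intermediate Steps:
g(K) = 0 (g(K) = 0*(-⅕) = 0)
D(w, L) = -4*L (D(w, L) = L - 5*L = -4*L)
(218 + E(-7))*D(g(4), 7) = (218 + 2)*(-4*7) = 220*(-28) = -6160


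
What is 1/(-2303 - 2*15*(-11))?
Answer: -1/1973 ≈ -0.00050684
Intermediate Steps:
1/(-2303 - 2*15*(-11)) = 1/(-2303 - 30*(-11)) = 1/(-2303 + 330) = 1/(-1973) = -1/1973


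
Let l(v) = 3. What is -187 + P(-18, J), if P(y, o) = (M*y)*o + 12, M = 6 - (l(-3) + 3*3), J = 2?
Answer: 41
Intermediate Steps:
M = -6 (M = 6 - (3 + 3*3) = 6 - (3 + 9) = 6 - 1*12 = 6 - 12 = -6)
P(y, o) = 12 - 6*o*y (P(y, o) = (-6*y)*o + 12 = -6*o*y + 12 = 12 - 6*o*y)
-187 + P(-18, J) = -187 + (12 - 6*2*(-18)) = -187 + (12 + 216) = -187 + 228 = 41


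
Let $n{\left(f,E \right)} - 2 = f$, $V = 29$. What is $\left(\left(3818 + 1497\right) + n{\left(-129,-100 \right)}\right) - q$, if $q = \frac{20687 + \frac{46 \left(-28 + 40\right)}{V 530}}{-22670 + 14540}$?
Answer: $\frac{324300291271}{62479050} \approx 5190.5$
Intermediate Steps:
$n{\left(f,E \right)} = 2 + f$
$q = - \frac{158979871}{62479050}$ ($q = \frac{20687 + \frac{46 \left(-28 + 40\right)}{29 \cdot 530}}{-22670 + 14540} = \frac{20687 + \frac{46 \cdot 12}{15370}}{-8130} = \left(20687 + 552 \cdot \frac{1}{15370}\right) \left(- \frac{1}{8130}\right) = \left(20687 + \frac{276}{7685}\right) \left(- \frac{1}{8130}\right) = \frac{158979871}{7685} \left(- \frac{1}{8130}\right) = - \frac{158979871}{62479050} \approx -2.5445$)
$\left(\left(3818 + 1497\right) + n{\left(-129,-100 \right)}\right) - q = \left(\left(3818 + 1497\right) + \left(2 - 129\right)\right) - - \frac{158979871}{62479050} = \left(5315 - 127\right) + \frac{158979871}{62479050} = 5188 + \frac{158979871}{62479050} = \frac{324300291271}{62479050}$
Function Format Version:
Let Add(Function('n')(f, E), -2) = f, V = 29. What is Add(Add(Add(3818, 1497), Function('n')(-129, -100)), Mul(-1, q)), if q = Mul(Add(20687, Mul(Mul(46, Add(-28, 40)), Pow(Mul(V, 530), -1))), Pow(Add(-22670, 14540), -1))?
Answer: Rational(324300291271, 62479050) ≈ 5190.5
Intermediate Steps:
Function('n')(f, E) = Add(2, f)
q = Rational(-158979871, 62479050) (q = Mul(Add(20687, Mul(Mul(46, Add(-28, 40)), Pow(Mul(29, 530), -1))), Pow(Add(-22670, 14540), -1)) = Mul(Add(20687, Mul(Mul(46, 12), Pow(15370, -1))), Pow(-8130, -1)) = Mul(Add(20687, Mul(552, Rational(1, 15370))), Rational(-1, 8130)) = Mul(Add(20687, Rational(276, 7685)), Rational(-1, 8130)) = Mul(Rational(158979871, 7685), Rational(-1, 8130)) = Rational(-158979871, 62479050) ≈ -2.5445)
Add(Add(Add(3818, 1497), Function('n')(-129, -100)), Mul(-1, q)) = Add(Add(Add(3818, 1497), Add(2, -129)), Mul(-1, Rational(-158979871, 62479050))) = Add(Add(5315, -127), Rational(158979871, 62479050)) = Add(5188, Rational(158979871, 62479050)) = Rational(324300291271, 62479050)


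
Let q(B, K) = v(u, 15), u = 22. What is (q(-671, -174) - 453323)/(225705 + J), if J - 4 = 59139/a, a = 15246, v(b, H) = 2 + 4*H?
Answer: -255941378/127452539 ≈ -2.0081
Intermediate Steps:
q(B, K) = 62 (q(B, K) = 2 + 4*15 = 2 + 60 = 62)
J = 13347/1694 (J = 4 + 59139/15246 = 4 + 59139*(1/15246) = 4 + 6571/1694 = 13347/1694 ≈ 7.8790)
(q(-671, -174) - 453323)/(225705 + J) = (62 - 453323)/(225705 + 13347/1694) = -453261/382357617/1694 = -453261*1694/382357617 = -255941378/127452539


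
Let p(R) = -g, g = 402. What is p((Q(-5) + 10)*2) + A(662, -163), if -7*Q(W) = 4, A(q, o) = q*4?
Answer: 2246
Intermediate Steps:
A(q, o) = 4*q
Q(W) = -4/7 (Q(W) = -⅐*4 = -4/7)
p(R) = -402 (p(R) = -1*402 = -402)
p((Q(-5) + 10)*2) + A(662, -163) = -402 + 4*662 = -402 + 2648 = 2246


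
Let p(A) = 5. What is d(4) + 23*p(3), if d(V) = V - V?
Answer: 115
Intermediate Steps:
d(V) = 0
d(4) + 23*p(3) = 0 + 23*5 = 0 + 115 = 115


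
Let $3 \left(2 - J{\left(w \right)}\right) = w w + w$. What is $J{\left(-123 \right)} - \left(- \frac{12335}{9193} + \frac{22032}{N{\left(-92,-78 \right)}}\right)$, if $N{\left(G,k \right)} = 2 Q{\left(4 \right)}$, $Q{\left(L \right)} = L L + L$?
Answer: $- \frac{255080847}{45965} \approx -5549.5$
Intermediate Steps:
$Q{\left(L \right)} = L + L^{2}$ ($Q{\left(L \right)} = L^{2} + L = L + L^{2}$)
$N{\left(G,k \right)} = 40$ ($N{\left(G,k \right)} = 2 \cdot 4 \left(1 + 4\right) = 2 \cdot 4 \cdot 5 = 2 \cdot 20 = 40$)
$J{\left(w \right)} = 2 - \frac{w}{3} - \frac{w^{2}}{3}$ ($J{\left(w \right)} = 2 - \frac{w w + w}{3} = 2 - \frac{w^{2} + w}{3} = 2 - \frac{w + w^{2}}{3} = 2 - \left(\frac{w}{3} + \frac{w^{2}}{3}\right) = 2 - \frac{w}{3} - \frac{w^{2}}{3}$)
$J{\left(-123 \right)} - \left(- \frac{12335}{9193} + \frac{22032}{N{\left(-92,-78 \right)}}\right) = \left(2 - -41 - \frac{\left(-123\right)^{2}}{3}\right) - \left(- \frac{12335}{9193} + \frac{2754}{5}\right) = \left(2 + 41 - 5043\right) - \frac{25255847}{45965} = \left(2 + 41 - 5043\right) + \left(\frac{12335}{9193} - \frac{2754}{5}\right) = -5000 - \frac{25255847}{45965} = - \frac{255080847}{45965}$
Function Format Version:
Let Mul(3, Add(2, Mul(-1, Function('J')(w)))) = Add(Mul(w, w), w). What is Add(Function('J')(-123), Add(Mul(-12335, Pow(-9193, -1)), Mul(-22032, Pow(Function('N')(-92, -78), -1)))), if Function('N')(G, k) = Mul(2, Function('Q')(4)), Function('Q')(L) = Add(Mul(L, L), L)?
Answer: Rational(-255080847, 45965) ≈ -5549.5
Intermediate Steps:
Function('Q')(L) = Add(L, Pow(L, 2)) (Function('Q')(L) = Add(Pow(L, 2), L) = Add(L, Pow(L, 2)))
Function('N')(G, k) = 40 (Function('N')(G, k) = Mul(2, Mul(4, Add(1, 4))) = Mul(2, Mul(4, 5)) = Mul(2, 20) = 40)
Function('J')(w) = Add(2, Mul(Rational(-1, 3), w), Mul(Rational(-1, 3), Pow(w, 2))) (Function('J')(w) = Add(2, Mul(Rational(-1, 3), Add(Mul(w, w), w))) = Add(2, Mul(Rational(-1, 3), Add(Pow(w, 2), w))) = Add(2, Mul(Rational(-1, 3), Add(w, Pow(w, 2)))) = Add(2, Add(Mul(Rational(-1, 3), w), Mul(Rational(-1, 3), Pow(w, 2)))) = Add(2, Mul(Rational(-1, 3), w), Mul(Rational(-1, 3), Pow(w, 2))))
Add(Function('J')(-123), Add(Mul(-12335, Pow(-9193, -1)), Mul(-22032, Pow(Function('N')(-92, -78), -1)))) = Add(Add(2, Mul(Rational(-1, 3), -123), Mul(Rational(-1, 3), Pow(-123, 2))), Add(Mul(-12335, Pow(-9193, -1)), Mul(-22032, Pow(40, -1)))) = Add(Add(2, 41, Mul(Rational(-1, 3), 15129)), Add(Mul(-12335, Rational(-1, 9193)), Mul(-22032, Rational(1, 40)))) = Add(Add(2, 41, -5043), Add(Rational(12335, 9193), Rational(-2754, 5))) = Add(-5000, Rational(-25255847, 45965)) = Rational(-255080847, 45965)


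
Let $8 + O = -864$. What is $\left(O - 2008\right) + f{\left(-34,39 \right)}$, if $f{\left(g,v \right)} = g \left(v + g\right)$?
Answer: $-3050$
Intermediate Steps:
$O = -872$ ($O = -8 - 864 = -872$)
$f{\left(g,v \right)} = g \left(g + v\right)$
$\left(O - 2008\right) + f{\left(-34,39 \right)} = \left(-872 - 2008\right) - 34 \left(-34 + 39\right) = -2880 - 170 = -3050$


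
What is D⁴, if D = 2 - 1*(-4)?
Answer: 1296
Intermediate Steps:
D = 6 (D = 2 + 4 = 6)
D⁴ = 6⁴ = 1296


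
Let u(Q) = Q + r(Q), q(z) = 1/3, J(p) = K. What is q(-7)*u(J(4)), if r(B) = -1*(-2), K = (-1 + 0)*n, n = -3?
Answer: 5/3 ≈ 1.6667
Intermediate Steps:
K = 3 (K = (-1 + 0)*(-3) = -1*(-3) = 3)
J(p) = 3
q(z) = ⅓
r(B) = 2
u(Q) = 2 + Q (u(Q) = Q + 2 = 2 + Q)
q(-7)*u(J(4)) = (2 + 3)/3 = (⅓)*5 = 5/3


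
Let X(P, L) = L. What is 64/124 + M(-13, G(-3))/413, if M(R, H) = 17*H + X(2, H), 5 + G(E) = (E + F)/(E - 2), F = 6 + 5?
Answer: 14626/64015 ≈ 0.22848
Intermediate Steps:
F = 11
G(E) = -5 + (11 + E)/(-2 + E) (G(E) = -5 + (E + 11)/(E - 2) = -5 + (11 + E)/(-2 + E))
M(R, H) = 18*H (M(R, H) = 17*H + H = 18*H)
64/124 + M(-13, G(-3))/413 = 64/124 + (18*((21 - 4*(-3))/(-2 - 3)))/413 = 64*(1/124) + (18*((21 + 12)/(-5)))*(1/413) = 16/31 + (18*(-1/5*33))*(1/413) = 16/31 + (18*(-33/5))*(1/413) = 16/31 - 594/5*1/413 = 16/31 - 594/2065 = 14626/64015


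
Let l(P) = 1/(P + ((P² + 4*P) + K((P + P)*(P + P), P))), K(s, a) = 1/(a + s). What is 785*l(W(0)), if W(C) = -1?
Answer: -2355/11 ≈ -214.09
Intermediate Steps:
l(P) = 1/(P² + 1/(P + 4*P²) + 5*P) (l(P) = 1/(P + ((P² + 4*P) + 1/(P + (P + P)*(P + P)))) = 1/(P + ((P² + 4*P) + 1/(P + (2*P)*(2*P)))) = 1/(P + ((P² + 4*P) + 1/(P + 4*P²))) = 1/(P + (P² + 1/(P + 4*P²) + 4*P)) = 1/(P² + 1/(P + 4*P²) + 5*P))
785*l(W(0)) = 785*(-(1 + 4*(-1))/(1 + (-1)²*(1 + 4*(-1))*(5 - 1))) = 785*(-(1 - 4)/(1 + 1*(1 - 4)*4)) = 785*(-1*(-3)/(1 + 1*(-3)*4)) = 785*(-1*(-3)/(1 - 12)) = 785*(-1*(-3)/(-11)) = 785*(-1*(-1/11)*(-3)) = 785*(-3/11) = -2355/11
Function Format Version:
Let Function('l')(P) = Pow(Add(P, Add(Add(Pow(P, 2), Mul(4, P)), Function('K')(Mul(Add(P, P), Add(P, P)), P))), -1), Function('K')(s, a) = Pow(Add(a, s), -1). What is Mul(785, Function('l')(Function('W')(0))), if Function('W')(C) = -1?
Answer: Rational(-2355, 11) ≈ -214.09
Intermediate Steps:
Function('l')(P) = Pow(Add(Pow(P, 2), Pow(Add(P, Mul(4, Pow(P, 2))), -1), Mul(5, P)), -1) (Function('l')(P) = Pow(Add(P, Add(Add(Pow(P, 2), Mul(4, P)), Pow(Add(P, Mul(Add(P, P), Add(P, P))), -1))), -1) = Pow(Add(P, Add(Add(Pow(P, 2), Mul(4, P)), Pow(Add(P, Mul(Mul(2, P), Mul(2, P))), -1))), -1) = Pow(Add(P, Add(Add(Pow(P, 2), Mul(4, P)), Pow(Add(P, Mul(4, Pow(P, 2))), -1))), -1) = Pow(Add(P, Add(Pow(P, 2), Pow(Add(P, Mul(4, Pow(P, 2))), -1), Mul(4, P))), -1) = Pow(Add(Pow(P, 2), Pow(Add(P, Mul(4, Pow(P, 2))), -1), Mul(5, P)), -1))
Mul(785, Function('l')(Function('W')(0))) = Mul(785, Mul(-1, Pow(Add(1, Mul(Pow(-1, 2), Add(1, Mul(4, -1)), Add(5, -1))), -1), Add(1, Mul(4, -1)))) = Mul(785, Mul(-1, Pow(Add(1, Mul(1, Add(1, -4), 4)), -1), Add(1, -4))) = Mul(785, Mul(-1, Pow(Add(1, Mul(1, -3, 4)), -1), -3)) = Mul(785, Mul(-1, Pow(Add(1, -12), -1), -3)) = Mul(785, Mul(-1, Pow(-11, -1), -3)) = Mul(785, Mul(-1, Rational(-1, 11), -3)) = Mul(785, Rational(-3, 11)) = Rational(-2355, 11)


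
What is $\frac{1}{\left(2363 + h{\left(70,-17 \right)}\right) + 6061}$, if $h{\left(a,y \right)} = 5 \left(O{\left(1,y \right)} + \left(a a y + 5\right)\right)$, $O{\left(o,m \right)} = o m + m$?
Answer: $- \frac{1}{408221} \approx -2.4497 \cdot 10^{-6}$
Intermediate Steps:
$O{\left(o,m \right)} = m + m o$ ($O{\left(o,m \right)} = m o + m = m + m o$)
$h{\left(a,y \right)} = 25 + 10 y + 5 y a^{2}$ ($h{\left(a,y \right)} = 5 \left(y \left(1 + 1\right) + \left(a a y + 5\right)\right) = 5 \left(y 2 + \left(a^{2} y + 5\right)\right) = 5 \left(2 y + \left(y a^{2} + 5\right)\right) = 5 \left(2 y + \left(5 + y a^{2}\right)\right) = 5 \left(5 + 2 y + y a^{2}\right) = 25 + 10 y + 5 y a^{2}$)
$\frac{1}{\left(2363 + h{\left(70,-17 \right)}\right) + 6061} = \frac{1}{\left(2363 + \left(25 + 10 \left(-17\right) + 5 \left(-17\right) 70^{2}\right)\right) + 6061} = \frac{1}{\left(2363 + \left(25 - 170 + 5 \left(-17\right) 4900\right)\right) + 6061} = \frac{1}{\left(2363 - 416645\right) + 6061} = \frac{1}{-414282 + 6061} = \frac{1}{-408221} = - \frac{1}{408221}$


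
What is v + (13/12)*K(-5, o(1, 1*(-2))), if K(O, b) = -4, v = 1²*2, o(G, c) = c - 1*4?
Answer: -7/3 ≈ -2.3333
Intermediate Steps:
o(G, c) = -4 + c (o(G, c) = c - 4 = -4 + c)
v = 2 (v = 1*2 = 2)
v + (13/12)*K(-5, o(1, 1*(-2))) = 2 + (13/12)*(-4) = 2 - 13/3 = -7/3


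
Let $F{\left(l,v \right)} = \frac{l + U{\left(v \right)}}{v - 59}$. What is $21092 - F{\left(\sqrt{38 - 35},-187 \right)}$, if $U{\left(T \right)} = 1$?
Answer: $\frac{5188633}{246} + \frac{\sqrt{3}}{246} \approx 21092.0$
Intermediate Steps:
$F{\left(l,v \right)} = \frac{1 + l}{-59 + v}$ ($F{\left(l,v \right)} = \frac{l + 1}{v - 59} = \frac{1 + l}{-59 + v}$)
$21092 - F{\left(\sqrt{38 - 35},-187 \right)} = 21092 - \frac{1 + \sqrt{38 - 35}}{-59 - 187} = 21092 - \frac{1 + \sqrt{3}}{-246} = 21092 - - \frac{1 + \sqrt{3}}{246} = 21092 - \left(- \frac{1}{246} - \frac{\sqrt{3}}{246}\right) = 21092 + \left(\frac{1}{246} + \frac{\sqrt{3}}{246}\right) = \frac{5188633}{246} + \frac{\sqrt{3}}{246}$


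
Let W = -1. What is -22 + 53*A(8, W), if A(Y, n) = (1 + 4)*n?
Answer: -287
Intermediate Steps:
A(Y, n) = 5*n
-22 + 53*A(8, W) = -22 + 53*(5*(-1)) = -22 + 53*(-5) = -22 - 265 = -287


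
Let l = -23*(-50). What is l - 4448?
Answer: -3298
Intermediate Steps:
l = 1150
l - 4448 = 1150 - 4448 = -3298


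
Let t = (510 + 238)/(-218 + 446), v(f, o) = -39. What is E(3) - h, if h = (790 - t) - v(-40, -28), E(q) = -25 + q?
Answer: -48320/57 ≈ -847.72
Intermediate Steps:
t = 187/57 (t = 748/228 = 748*(1/228) = 187/57 ≈ 3.2807)
h = 47066/57 (h = (790 - 1*187/57) - 1*(-39) = (790 - 187/57) + 39 = 44843/57 + 39 = 47066/57 ≈ 825.72)
E(3) - h = (-25 + 3) - 1*47066/57 = -22 - 47066/57 = -48320/57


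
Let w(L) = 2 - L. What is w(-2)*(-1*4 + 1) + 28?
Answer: 16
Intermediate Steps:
w(-2)*(-1*4 + 1) + 28 = (2 - 1*(-2))*(-1*4 + 1) + 28 = (2 + 2)*(-4 + 1) + 28 = 4*(-3) + 28 = -12 + 28 = 16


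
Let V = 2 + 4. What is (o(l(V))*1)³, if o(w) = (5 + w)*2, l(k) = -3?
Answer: 64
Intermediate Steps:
V = 6
o(w) = 10 + 2*w
(o(l(V))*1)³ = ((10 + 2*(-3))*1)³ = ((10 - 6)*1)³ = (4*1)³ = 4³ = 64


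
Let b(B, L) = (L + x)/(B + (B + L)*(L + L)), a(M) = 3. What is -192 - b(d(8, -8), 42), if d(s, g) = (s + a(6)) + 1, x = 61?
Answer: -873319/4548 ≈ -192.02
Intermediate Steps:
d(s, g) = 4 + s (d(s, g) = (s + 3) + 1 = (3 + s) + 1 = 4 + s)
b(B, L) = (61 + L)/(B + 2*L*(B + L)) (b(B, L) = (L + 61)/(B + (B + L)*(L + L)) = (61 + L)/(B + (B + L)*(2*L)) = (61 + L)/(B + 2*L*(B + L)))
-192 - b(d(8, -8), 42) = -192 - (61 + 42)/((4 + 8) + 2*42² + 2*(4 + 8)*42) = -192 - 103/(12 + 2*1764 + 2*12*42) = -192 - 103/(12 + 3528 + 1008) = -192 - 103/4548 = -873319/4548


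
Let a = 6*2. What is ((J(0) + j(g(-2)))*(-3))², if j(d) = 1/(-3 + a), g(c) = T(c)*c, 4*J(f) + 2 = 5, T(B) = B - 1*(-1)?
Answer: 961/144 ≈ 6.6736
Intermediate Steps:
T(B) = 1 + B (T(B) = B + 1 = 1 + B)
a = 12
J(f) = ¾ (J(f) = -½ + (¼)*5 = -½ + 5/4 = ¾)
g(c) = c*(1 + c) (g(c) = (1 + c)*c = c*(1 + c))
j(d) = ⅑ (j(d) = 1/(-3 + 12) = 1/9 = ⅑)
((J(0) + j(g(-2)))*(-3))² = ((¾ + ⅑)*(-3))² = ((31/36)*(-3))² = (-31/12)² = 961/144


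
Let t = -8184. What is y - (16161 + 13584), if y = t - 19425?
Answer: -57354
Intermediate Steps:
y = -27609 (y = -8184 - 19425 = -27609)
y - (16161 + 13584) = -27609 - (16161 + 13584) = -27609 - 1*29745 = -27609 - 29745 = -57354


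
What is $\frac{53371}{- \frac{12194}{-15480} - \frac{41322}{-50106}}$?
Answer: $\frac{3449727450540}{104221427} \approx 33100.0$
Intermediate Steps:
$\frac{53371}{- \frac{12194}{-15480} - \frac{41322}{-50106}} = \frac{53371}{\left(-12194\right) \left(- \frac{1}{15480}\right) - - \frac{6887}{8351}} = \frac{53371}{\frac{6097}{7740} + \frac{6887}{8351}} = \frac{53371}{\frac{104221427}{64636740}} = 53371 \cdot \frac{64636740}{104221427} = \frac{3449727450540}{104221427}$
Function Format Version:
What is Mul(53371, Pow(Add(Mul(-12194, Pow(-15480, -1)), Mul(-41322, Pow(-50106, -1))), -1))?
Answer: Rational(3449727450540, 104221427) ≈ 33100.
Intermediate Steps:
Mul(53371, Pow(Add(Mul(-12194, Pow(-15480, -1)), Mul(-41322, Pow(-50106, -1))), -1)) = Mul(53371, Pow(Add(Mul(-12194, Rational(-1, 15480)), Mul(-41322, Rational(-1, 50106))), -1)) = Mul(53371, Pow(Add(Rational(6097, 7740), Rational(6887, 8351)), -1)) = Mul(53371, Pow(Rational(104221427, 64636740), -1)) = Mul(53371, Rational(64636740, 104221427)) = Rational(3449727450540, 104221427)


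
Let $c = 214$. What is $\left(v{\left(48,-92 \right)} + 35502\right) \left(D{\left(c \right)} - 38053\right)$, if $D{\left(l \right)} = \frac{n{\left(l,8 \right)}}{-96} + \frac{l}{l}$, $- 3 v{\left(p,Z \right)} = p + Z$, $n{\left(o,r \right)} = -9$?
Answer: $- \frac{21623629925}{16} \approx -1.3515 \cdot 10^{9}$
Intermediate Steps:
$v{\left(p,Z \right)} = - \frac{Z}{3} - \frac{p}{3}$ ($v{\left(p,Z \right)} = - \frac{p + Z}{3} = - \frac{Z + p}{3} = - \frac{Z}{3} - \frac{p}{3}$)
$D{\left(l \right)} = \frac{35}{32}$ ($D{\left(l \right)} = - \frac{9}{-96} + \frac{l}{l} = \left(-9\right) \left(- \frac{1}{96}\right) + 1 = \frac{3}{32} + 1 = \frac{35}{32}$)
$\left(v{\left(48,-92 \right)} + 35502\right) \left(D{\left(c \right)} - 38053\right) = \left(\left(\left(- \frac{1}{3}\right) \left(-92\right) - 16\right) + 35502\right) \left(\frac{35}{32} - 38053\right) = \left(\left(\frac{92}{3} - 16\right) + 35502\right) \left(- \frac{1217661}{32}\right) = \left(\frac{44}{3} + 35502\right) \left(- \frac{1217661}{32}\right) = \frac{106550}{3} \left(- \frac{1217661}{32}\right) = - \frac{21623629925}{16}$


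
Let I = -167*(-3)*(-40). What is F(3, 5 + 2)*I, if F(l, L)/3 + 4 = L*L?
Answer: -2705400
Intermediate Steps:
F(l, L) = -12 + 3*L² (F(l, L) = -12 + 3*(L*L) = -12 + 3*L²)
I = -20040 (I = 501*(-40) = -20040)
F(3, 5 + 2)*I = (-12 + 3*(5 + 2)²)*(-20040) = (-12 + 3*7²)*(-20040) = (-12 + 3*49)*(-20040) = (-12 + 147)*(-20040) = 135*(-20040) = -2705400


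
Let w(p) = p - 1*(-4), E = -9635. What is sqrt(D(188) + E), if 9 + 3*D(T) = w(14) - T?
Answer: 2*I*sqrt(21813)/3 ≈ 98.462*I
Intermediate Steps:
w(p) = 4 + p (w(p) = p + 4 = 4 + p)
D(T) = 3 - T/3 (D(T) = -3 + ((4 + 14) - T)/3 = -3 + (18 - T)/3 = -3 + (6 - T/3) = 3 - T/3)
sqrt(D(188) + E) = sqrt((3 - 1/3*188) - 9635) = sqrt((3 - 188/3) - 9635) = sqrt(-179/3 - 9635) = sqrt(-29084/3) = 2*I*sqrt(21813)/3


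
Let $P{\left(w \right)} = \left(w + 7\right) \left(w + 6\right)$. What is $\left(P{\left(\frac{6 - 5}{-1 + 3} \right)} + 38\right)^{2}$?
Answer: $\frac{120409}{16} \approx 7525.6$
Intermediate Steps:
$P{\left(w \right)} = \left(6 + w\right) \left(7 + w\right)$ ($P{\left(w \right)} = \left(7 + w\right) \left(6 + w\right) = \left(6 + w\right) \left(7 + w\right)$)
$\left(P{\left(\frac{6 - 5}{-1 + 3} \right)} + 38\right)^{2} = \left(\left(42 + \left(\frac{6 - 5}{-1 + 3}\right)^{2} + 13 \frac{6 - 5}{-1 + 3}\right) + 38\right)^{2} = \left(\left(42 + \left(1 \cdot \frac{1}{2}\right)^{2} + 13 \cdot 1 \cdot \frac{1}{2}\right) + 38\right)^{2} = \left(\left(42 + \left(\frac{1}{2}\right)^{2} + 13 \cdot \frac{1}{2}\right) + 38\right)^{2} = \left(\left(42 + \frac{1}{4} + \frac{13}{2}\right) + 38\right)^{2} = \left(\frac{195}{4} + 38\right)^{2} = \left(\frac{347}{4}\right)^{2} = \frac{120409}{16}$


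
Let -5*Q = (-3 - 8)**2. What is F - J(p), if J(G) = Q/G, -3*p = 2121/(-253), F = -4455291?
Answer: -15749423072/3535 ≈ -4.4553e+6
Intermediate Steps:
p = 707/253 (p = -707/(-253) = -707*(-1)/253 = -1/3*(-2121/253) = 707/253 ≈ 2.7945)
Q = -121/5 (Q = -(-3 - 8)**2/5 = -1/5*(-11)**2 = -1/5*121 = -121/5 ≈ -24.200)
J(G) = -121/(5*G)
F - J(p) = -4455291 - (-121)/(5*707/253) = -4455291 - (-121)*253/(5*707) = -4455291 - 1*(-30613/3535) = -4455291 + 30613/3535 = -15749423072/3535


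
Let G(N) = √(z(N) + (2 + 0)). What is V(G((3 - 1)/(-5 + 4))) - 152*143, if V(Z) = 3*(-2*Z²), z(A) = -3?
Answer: -21730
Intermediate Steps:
G(N) = I (G(N) = √(-3 + (2 + 0)) = √(-3 + 2) = √(-1) = I)
V(Z) = -6*Z²
V(G((3 - 1)/(-5 + 4))) - 152*143 = -6*I² - 152*143 = -6*(-1) - 21736 = 6 - 21736 = -21730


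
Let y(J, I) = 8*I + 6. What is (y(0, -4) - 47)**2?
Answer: 5329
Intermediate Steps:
y(J, I) = 6 + 8*I
(y(0, -4) - 47)**2 = ((6 + 8*(-4)) - 47)**2 = ((6 - 32) - 47)**2 = (-26 - 47)**2 = (-73)**2 = 5329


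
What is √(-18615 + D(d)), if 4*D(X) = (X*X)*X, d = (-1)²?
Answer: I*√74459/2 ≈ 136.44*I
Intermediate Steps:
d = 1
D(X) = X³/4 (D(X) = ((X*X)*X)/4 = (X²*X)/4 = X³/4)
√(-18615 + D(d)) = √(-18615 + (¼)*1³) = √(-18615 + (¼)*1) = √(-18615 + ¼) = √(-74459/4) = I*√74459/2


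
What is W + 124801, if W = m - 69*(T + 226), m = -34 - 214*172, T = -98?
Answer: 79127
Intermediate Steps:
m = -36842 (m = -34 - 36808 = -36842)
W = -45674 (W = -36842 - 69*(-98 + 226) = -36842 - 69*128 = -36842 - 1*8832 = -36842 - 8832 = -45674)
W + 124801 = -45674 + 124801 = 79127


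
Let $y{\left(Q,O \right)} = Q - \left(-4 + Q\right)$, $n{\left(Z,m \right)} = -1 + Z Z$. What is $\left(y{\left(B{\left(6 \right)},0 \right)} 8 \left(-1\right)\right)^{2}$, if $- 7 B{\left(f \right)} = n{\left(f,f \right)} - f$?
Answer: $1024$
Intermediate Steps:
$n{\left(Z,m \right)} = -1 + Z^{2}$
$B{\left(f \right)} = \frac{1}{7} - \frac{f^{2}}{7} + \frac{f}{7}$ ($B{\left(f \right)} = - \frac{\left(-1 + f^{2}\right) - f}{7} = - \frac{-1 + f^{2} - f}{7} = \frac{1}{7} - \frac{f^{2}}{7} + \frac{f}{7}$)
$y{\left(Q,O \right)} = 4$
$\left(y{\left(B{\left(6 \right)},0 \right)} 8 \left(-1\right)\right)^{2} = \left(4 \cdot 8 \left(-1\right)\right)^{2} = \left(32 \left(-1\right)\right)^{2} = \left(-32\right)^{2} = 1024$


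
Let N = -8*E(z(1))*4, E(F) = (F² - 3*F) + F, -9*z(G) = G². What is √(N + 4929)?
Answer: √398641/9 ≈ 70.153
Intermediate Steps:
z(G) = -G²/9
E(F) = F² - 2*F
N = -608/81 (N = -8*(-⅑*1²)*(-2 - ⅑*1²)*4 = -8*(-⅑*1)*(-2 - ⅑*1)*4 = -(-8)*(-2 - ⅑)/9*4 = -(-8)*(-19)/(9*9)*4 = -8*19/81*4 = -152/81*4 = -608/81 ≈ -7.5062)
√(N + 4929) = √(-608/81 + 4929) = √(398641/81) = √398641/9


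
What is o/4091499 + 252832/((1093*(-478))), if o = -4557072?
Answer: -569220394976/356270003091 ≈ -1.5977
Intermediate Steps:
o/4091499 + 252832/((1093*(-478))) = -4557072/4091499 + 252832/((1093*(-478))) = -4557072*1/4091499 + 252832/(-522454) = -1519024/1363833 + 252832*(-1/522454) = -1519024/1363833 - 126416/261227 = -569220394976/356270003091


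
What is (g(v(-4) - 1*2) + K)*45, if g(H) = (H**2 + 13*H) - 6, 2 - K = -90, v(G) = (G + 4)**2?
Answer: 2880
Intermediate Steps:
v(G) = (4 + G)**2
K = 92 (K = 2 - 1*(-90) = 2 + 90 = 92)
g(H) = -6 + H**2 + 13*H
(g(v(-4) - 1*2) + K)*45 = ((-6 + ((4 - 4)**2 - 1*2)**2 + 13*((4 - 4)**2 - 1*2)) + 92)*45 = ((-6 + (0**2 - 2)**2 + 13*(0**2 - 2)) + 92)*45 = ((-6 + (0 - 2)**2 + 13*(0 - 2)) + 92)*45 = ((-6 + (-2)**2 + 13*(-2)) + 92)*45 = ((-6 + 4 - 26) + 92)*45 = (-28 + 92)*45 = 64*45 = 2880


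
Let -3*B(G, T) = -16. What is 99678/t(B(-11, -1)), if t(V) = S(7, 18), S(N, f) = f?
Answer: 16613/3 ≈ 5537.7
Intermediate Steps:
B(G, T) = 16/3 (B(G, T) = -⅓*(-16) = 16/3)
t(V) = 18
99678/t(B(-11, -1)) = 99678/18 = 99678*(1/18) = 16613/3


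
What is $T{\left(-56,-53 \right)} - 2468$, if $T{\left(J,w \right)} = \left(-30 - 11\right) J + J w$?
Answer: $2796$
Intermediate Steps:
$T{\left(J,w \right)} = - 41 J + J w$
$T{\left(-56,-53 \right)} - 2468 = - 56 \left(-41 - 53\right) - 2468 = \left(-56\right) \left(-94\right) - 2468 = 5264 - 2468 = 2796$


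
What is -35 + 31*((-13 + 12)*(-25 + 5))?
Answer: 585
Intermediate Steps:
-35 + 31*((-13 + 12)*(-25 + 5)) = -35 + 31*(-1*(-20)) = -35 + 31*20 = -35 + 620 = 585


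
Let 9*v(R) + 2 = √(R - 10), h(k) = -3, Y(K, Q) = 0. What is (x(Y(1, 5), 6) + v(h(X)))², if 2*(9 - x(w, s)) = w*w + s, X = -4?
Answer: (52 + I*√13)²/81 ≈ 33.222 + 4.6293*I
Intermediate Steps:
v(R) = -2/9 + √(-10 + R)/9 (v(R) = -2/9 + √(R - 10)/9 = -2/9 + √(-10 + R)/9)
x(w, s) = 9 - s/2 - w²/2 (x(w, s) = 9 - (w*w + s)/2 = 9 - (w² + s)/2 = 9 - (s + w²)/2 = 9 + (-s/2 - w²/2) = 9 - s/2 - w²/2)
(x(Y(1, 5), 6) + v(h(X)))² = ((9 - ½*6 - ½*0²) + (-2/9 + √(-10 - 3)/9))² = ((9 - 3 - ½*0) + (-2/9 + √(-13)/9))² = ((9 - 3 + 0) + (-2/9 + (I*√13)/9))² = (6 + (-2/9 + I*√13/9))² = (52/9 + I*√13/9)²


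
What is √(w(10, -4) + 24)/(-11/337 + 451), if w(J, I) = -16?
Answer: 337*√2/75988 ≈ 0.0062719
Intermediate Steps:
√(w(10, -4) + 24)/(-11/337 + 451) = √(-16 + 24)/(-11/337 + 451) = √8/(-11*1/337 + 451) = (2*√2)/(-11/337 + 451) = (2*√2)/(151976/337) = (2*√2)*(337/151976) = 337*√2/75988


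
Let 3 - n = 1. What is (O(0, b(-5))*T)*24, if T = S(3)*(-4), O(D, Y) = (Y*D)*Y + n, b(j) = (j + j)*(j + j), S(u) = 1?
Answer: -192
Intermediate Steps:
n = 2 (n = 3 - 1*1 = 3 - 1 = 2)
b(j) = 4*j**2 (b(j) = (2*j)*(2*j) = 4*j**2)
O(D, Y) = 2 + D*Y**2 (O(D, Y) = (Y*D)*Y + 2 = (D*Y)*Y + 2 = D*Y**2 + 2 = 2 + D*Y**2)
T = -4 (T = 1*(-4) = -4)
(O(0, b(-5))*T)*24 = ((2 + 0*(4*(-5)**2)**2)*(-4))*24 = ((2 + 0*(4*25)**2)*(-4))*24 = ((2 + 0*100**2)*(-4))*24 = ((2 + 0*10000)*(-4))*24 = ((2 + 0)*(-4))*24 = (2*(-4))*24 = -8*24 = -192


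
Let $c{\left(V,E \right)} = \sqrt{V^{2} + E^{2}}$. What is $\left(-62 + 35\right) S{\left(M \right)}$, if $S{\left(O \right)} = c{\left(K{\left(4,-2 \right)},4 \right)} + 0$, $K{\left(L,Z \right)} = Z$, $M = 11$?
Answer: $- 54 \sqrt{5} \approx -120.75$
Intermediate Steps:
$c{\left(V,E \right)} = \sqrt{E^{2} + V^{2}}$
$S{\left(O \right)} = 2 \sqrt{5}$ ($S{\left(O \right)} = \sqrt{4^{2} + \left(-2\right)^{2}} + 0 = \sqrt{16 + 4} + 0 = \sqrt{20} + 0 = 2 \sqrt{5} + 0 = 2 \sqrt{5}$)
$\left(-62 + 35\right) S{\left(M \right)} = \left(-62 + 35\right) 2 \sqrt{5} = - 27 \cdot 2 \sqrt{5} = - 54 \sqrt{5}$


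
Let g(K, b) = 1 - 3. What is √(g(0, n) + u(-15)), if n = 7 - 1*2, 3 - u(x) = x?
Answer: 4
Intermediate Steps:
u(x) = 3 - x
n = 5 (n = 7 - 2 = 5)
g(K, b) = -2
√(g(0, n) + u(-15)) = √(-2 + (3 - 1*(-15))) = √(-2 + (3 + 15)) = √(-2 + 18) = √16 = 4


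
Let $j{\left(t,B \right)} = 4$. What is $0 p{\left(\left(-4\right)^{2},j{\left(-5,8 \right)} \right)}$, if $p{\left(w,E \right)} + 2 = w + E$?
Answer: $0$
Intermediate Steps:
$p{\left(w,E \right)} = -2 + E + w$ ($p{\left(w,E \right)} = -2 + \left(w + E\right) = -2 + \left(E + w\right) = -2 + E + w$)
$0 p{\left(\left(-4\right)^{2},j{\left(-5,8 \right)} \right)} = 0 \left(-2 + 4 + \left(-4\right)^{2}\right) = 0 \left(-2 + 4 + 16\right) = 0 \cdot 18 = 0$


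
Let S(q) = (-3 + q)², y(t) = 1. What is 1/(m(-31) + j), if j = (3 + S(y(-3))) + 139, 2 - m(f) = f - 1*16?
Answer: 1/195 ≈ 0.0051282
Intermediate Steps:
m(f) = 18 - f (m(f) = 2 - (f - 1*16) = 2 - (f - 16) = 2 - (-16 + f) = 2 + (16 - f) = 18 - f)
j = 146 (j = (3 + (-3 + 1)²) + 139 = (3 + (-2)²) + 139 = (3 + 4) + 139 = 7 + 139 = 146)
1/(m(-31) + j) = 1/((18 - 1*(-31)) + 146) = 1/((18 + 31) + 146) = 1/(49 + 146) = 1/195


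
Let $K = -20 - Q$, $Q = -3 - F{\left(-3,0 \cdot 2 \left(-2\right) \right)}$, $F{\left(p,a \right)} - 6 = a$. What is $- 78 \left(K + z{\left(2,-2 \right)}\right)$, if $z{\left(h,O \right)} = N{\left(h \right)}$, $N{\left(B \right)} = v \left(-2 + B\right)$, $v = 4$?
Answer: $858$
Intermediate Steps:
$F{\left(p,a \right)} = 6 + a$
$Q = -9$ ($Q = -3 - \left(6 + 0 \cdot 2 \left(-2\right)\right) = -3 - \left(6 + 0 \left(-2\right)\right) = -3 - \left(6 + 0\right) = -3 - 6 = -9$)
$N{\left(B \right)} = -8 + 4 B$ ($N{\left(B \right)} = 4 \left(-2 + B\right) = -8 + 4 B$)
$K = -11$ ($K = -20 - -9 = -20 + 9 = -11$)
$z{\left(h,O \right)} = -8 + 4 h$
$- 78 \left(K + z{\left(2,-2 \right)}\right) = - 78 \left(-11 + \left(-8 + 4 \cdot 2\right)\right) = - 78 \left(-11 + \left(-8 + 8\right)\right) = - 78 \left(-11 + 0\right) = \left(-78\right) \left(-11\right) = 858$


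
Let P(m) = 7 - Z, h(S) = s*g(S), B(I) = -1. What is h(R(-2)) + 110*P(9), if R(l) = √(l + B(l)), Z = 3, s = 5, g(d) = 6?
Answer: 470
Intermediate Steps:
R(l) = √(-1 + l) (R(l) = √(l - 1) = √(-1 + l))
h(S) = 30 (h(S) = 5*6 = 30)
P(m) = 4 (P(m) = 7 - 1*3 = 7 - 3 = 4)
h(R(-2)) + 110*P(9) = 30 + 110*4 = 30 + 440 = 470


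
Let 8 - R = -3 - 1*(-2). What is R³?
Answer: 729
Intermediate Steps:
R = 9 (R = 8 - (-3 - 1*(-2)) = 8 - (-3 + 2) = 8 - 1*(-1) = 8 + 1 = 9)
R³ = 9³ = 729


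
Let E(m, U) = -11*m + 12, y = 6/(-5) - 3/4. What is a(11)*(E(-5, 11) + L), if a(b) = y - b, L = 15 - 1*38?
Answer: -2849/5 ≈ -569.80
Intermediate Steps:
y = -39/20 (y = 6*(-⅕) - 3*¼ = -6/5 - ¾ = -39/20 ≈ -1.9500)
E(m, U) = 12 - 11*m
L = -23 (L = 15 - 38 = -23)
a(b) = -39/20 - b
a(11)*(E(-5, 11) + L) = (-39/20 - 1*11)*((12 - 11*(-5)) - 23) = (-39/20 - 11)*((12 + 55) - 23) = -259*(67 - 23)/20 = -259/20*44 = -2849/5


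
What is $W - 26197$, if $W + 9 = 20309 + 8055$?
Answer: $2158$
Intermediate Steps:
$W = 28355$ ($W = -9 + \left(20309 + 8055\right) = -9 + 28364 = 28355$)
$W - 26197 = 28355 - 26197 = 2158$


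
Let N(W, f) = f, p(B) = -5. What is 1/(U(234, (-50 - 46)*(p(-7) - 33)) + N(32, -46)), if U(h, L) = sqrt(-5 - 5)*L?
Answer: -23/66540578 - 912*I*sqrt(10)/33270289 ≈ -3.4565e-7 - 8.6684e-5*I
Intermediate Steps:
U(h, L) = I*L*sqrt(10) (U(h, L) = sqrt(-10)*L = (I*sqrt(10))*L = I*L*sqrt(10))
1/(U(234, (-50 - 46)*(p(-7) - 33)) + N(32, -46)) = 1/(I*((-50 - 46)*(-5 - 33))*sqrt(10) - 46) = 1/(I*(-96*(-38))*sqrt(10) - 46) = 1/(I*3648*sqrt(10) - 46) = 1/(3648*I*sqrt(10) - 46) = 1/(-46 + 3648*I*sqrt(10))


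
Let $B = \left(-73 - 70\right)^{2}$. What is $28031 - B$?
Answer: $7582$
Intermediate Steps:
$B = 20449$ ($B = \left(-143\right)^{2} = 20449$)
$28031 - B = 28031 - 20449 = 7582$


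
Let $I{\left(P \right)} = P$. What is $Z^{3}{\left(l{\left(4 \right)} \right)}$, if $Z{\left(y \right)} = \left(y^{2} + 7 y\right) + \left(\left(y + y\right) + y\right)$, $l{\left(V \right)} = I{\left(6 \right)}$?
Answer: $884736$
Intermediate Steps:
$l{\left(V \right)} = 6$
$Z{\left(y \right)} = y^{2} + 10 y$ ($Z{\left(y \right)} = \left(y^{2} + 7 y\right) + \left(2 y + y\right) = \left(y^{2} + 7 y\right) + 3 y = y^{2} + 10 y$)
$Z^{3}{\left(l{\left(4 \right)} \right)} = \left(6 \left(10 + 6\right)\right)^{3} = \left(6 \cdot 16\right)^{3} = 96^{3} = 884736$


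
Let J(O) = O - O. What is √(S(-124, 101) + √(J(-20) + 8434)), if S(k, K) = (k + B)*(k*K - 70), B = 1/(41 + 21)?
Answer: √(1500556209 + 961*√8434)/31 ≈ 1249.6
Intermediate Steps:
B = 1/62 ≈ 0.016129
S(k, K) = (-70 + K*k)*(1/62 + k) (S(k, K) = (k + 1/62)*(k*K - 70) = (1/62 + k)*(K*k - 70) = (1/62 + k)*(-70 + K*k) = (-70 + K*k)*(1/62 + k))
J(O) = 0
√(S(-124, 101) + √(J(-20) + 8434)) = √((-35/31 - 70*(-124) + 101*(-124)² + (1/62)*101*(-124)) + √(0 + 8434)) = √((-35/31 + 8680 + 101*15376 - 202) + √8434) = √((-35/31 + 8680 + 1552976 - 202) + √8434) = √(48405039/31 + √8434)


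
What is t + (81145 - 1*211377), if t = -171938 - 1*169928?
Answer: -472098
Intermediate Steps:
t = -341866 (t = -171938 - 169928 = -341866)
t + (81145 - 1*211377) = -341866 + (81145 - 1*211377) = -341866 + (81145 - 211377) = -341866 - 130232 = -472098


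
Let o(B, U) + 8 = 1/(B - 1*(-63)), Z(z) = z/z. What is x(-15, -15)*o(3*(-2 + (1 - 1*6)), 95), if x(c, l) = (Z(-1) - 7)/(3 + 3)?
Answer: 335/42 ≈ 7.9762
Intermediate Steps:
Z(z) = 1
o(B, U) = -8 + 1/(63 + B) (o(B, U) = -8 + 1/(B - 1*(-63)) = -8 + 1/(B + 63) = -8 + 1/(63 + B))
x(c, l) = -1 (x(c, l) = (1 - 7)/(3 + 3) = -6/6 = -6*⅙ = -1)
x(-15, -15)*o(3*(-2 + (1 - 1*6)), 95) = -(-503 - 24*(-2 + (1 - 1*6)))/(63 + 3*(-2 + (1 - 1*6))) = -(-503 - 24*(-2 + (1 - 6)))/(63 + 3*(-2 + (1 - 6))) = -(-503 - 24*(-2 - 5))/(63 + 3*(-2 - 5)) = -(-503 - 24*(-7))/(63 + 3*(-7)) = -(-503 - 8*(-21))/(63 - 21) = -(-503 + 168)/42 = -(-335)/42 = -1*(-335/42) = 335/42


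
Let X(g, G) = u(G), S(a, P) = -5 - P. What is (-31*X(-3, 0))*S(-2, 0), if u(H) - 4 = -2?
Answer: 310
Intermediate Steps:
u(H) = 2 (u(H) = 4 - 2 = 2)
X(g, G) = 2
(-31*X(-3, 0))*S(-2, 0) = (-31*2)*(-5 - 1*0) = -62*(-5 + 0) = -62*(-5) = 310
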